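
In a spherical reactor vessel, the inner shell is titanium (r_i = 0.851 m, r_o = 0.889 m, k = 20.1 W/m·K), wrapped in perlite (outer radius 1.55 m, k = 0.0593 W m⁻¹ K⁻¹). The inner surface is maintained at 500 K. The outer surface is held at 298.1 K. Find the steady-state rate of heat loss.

Treat each layer as a resistance in series:
  R_titanium = (1/0.851 − 1/0.889)/(4πk) = 0.05023/(4π·20.1) = 1.989×10^-4 K/W
  R_perlite = (1/0.889 − 1/1.55)/(4πk) = 0.4797/(4π·0.0593) = 0.6437 K/W
ΣR = 1.989×10^-4 + 0.6437 = 0.6439 K/W
Q = ΔT/ΣR = (500 K − 298.1 K)/0.6439 = 314 W

Q = 314 W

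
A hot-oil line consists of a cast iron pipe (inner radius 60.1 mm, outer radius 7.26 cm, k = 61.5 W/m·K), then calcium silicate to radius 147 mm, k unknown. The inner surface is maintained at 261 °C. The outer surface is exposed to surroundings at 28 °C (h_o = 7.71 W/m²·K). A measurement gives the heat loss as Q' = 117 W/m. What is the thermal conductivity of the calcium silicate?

k = 0.0607 W/m·K

ΣR = ΔT/Q' = |261 − 28|/117 = 1.991 m·K/W
Known resistances:
  R'_cast iron = ln(0.0726/0.0601)/(2πk) = 0.1890/(2π·61.5) = 4.890×10^-4 m·K/W
  R'_conv,out = 1/(2πr h) = 1/(2π·0.147·7.71) = 0.1404 m·K/W
R_calcium silicate = ΣR − ΣR_known = 1.991 − 0.1409 = 1.850 m·K/W
ln(r₂/r₁)/(2πk) = 1.850 ⇒ k = 0.7055/(2π·1.850) = 0.0607 W/m·K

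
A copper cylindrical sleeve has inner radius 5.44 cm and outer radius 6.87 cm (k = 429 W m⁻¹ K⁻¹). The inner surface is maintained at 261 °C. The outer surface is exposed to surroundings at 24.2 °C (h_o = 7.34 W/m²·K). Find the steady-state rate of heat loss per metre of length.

Q' = 750 W/m

Series thermal resistances, inner to outer:
  R'_copper = ln(0.0687/0.0544)/(2πk) = 0.2334/(2π·429) = 8.658×10^-5 m·K/W
  R'_conv,out = 1/(2πr h) = 1/(2π·0.0687·7.34) = 0.3156 m·K/W
ΣR = 8.658×10^-5 + 0.3156 = 0.3157 m·K/W
Q' = ΔT/ΣR = (261 °C − 24.2 °C)/0.3157 = 750 W/m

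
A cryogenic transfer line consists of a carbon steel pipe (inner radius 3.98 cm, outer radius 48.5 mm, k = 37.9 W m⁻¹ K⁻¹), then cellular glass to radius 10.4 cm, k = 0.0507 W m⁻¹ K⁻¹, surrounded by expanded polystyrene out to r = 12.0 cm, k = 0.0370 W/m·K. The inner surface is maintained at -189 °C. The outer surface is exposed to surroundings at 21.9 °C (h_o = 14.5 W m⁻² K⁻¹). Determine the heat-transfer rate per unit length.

Resistance network (inner→outer):
  R'_carbon steel = ln(0.0485/0.0398)/(2πk) = 0.1977/(2π·37.9) = 8.302×10^-4 m·K/W
  R'_cellular glass = ln(0.104/0.0485)/(2πk) = 0.7628/(2π·0.0507) = 2.395 m·K/W
  R'_expanded polystyrene = ln(0.120/0.104)/(2πk) = 0.1431/(2π·0.0370) = 0.6155 m·K/W
  R'_conv,out = 1/(2πr h) = 1/(2π·0.120·14.5) = 0.09147 m·K/W
ΣR = 8.302×10^-4 + 2.395 + 0.6155 + 0.09147 = 3.103 m·K/W
Q' = ΔT/ΣR = (-189 °C − 21.9 °C)/3.103 = -68.0 W/m
(Negative Q' ⇒ heat flows inward; heat gain = 68.0 W/m.)

Q' = 68.0 W/m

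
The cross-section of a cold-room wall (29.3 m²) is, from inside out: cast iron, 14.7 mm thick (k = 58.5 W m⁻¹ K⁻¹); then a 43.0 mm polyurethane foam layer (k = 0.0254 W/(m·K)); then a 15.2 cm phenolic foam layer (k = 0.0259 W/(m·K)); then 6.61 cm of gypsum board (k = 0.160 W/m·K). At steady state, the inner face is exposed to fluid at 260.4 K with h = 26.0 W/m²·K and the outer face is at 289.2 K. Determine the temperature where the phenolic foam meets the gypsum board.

T = 287.7 K

Resistance network (inner→outer):
  R_conv,in = 1/(hA) = 1/(26.0·29.3) = 0.001313 K/W
  R_cast iron = L/(kA) = 0.0147/(58.5·29.3) = 8.576×10^-6 K/W
  R_polyurethane foam = L/(kA) = 0.0430/(0.0254·29.3) = 0.05778 K/W
  R_phenolic foam = L/(kA) = 0.152/(0.0259·29.3) = 0.2003 K/W
  R_gypsum board = L/(kA) = 0.0661/(0.160·29.3) = 0.01410 K/W
ΣR = 0.001313 + 8.576×10^-6 + 0.05778 + 0.2003 + 0.01410 = 0.2735 K/W
Q = ΔT/ΣR = (260.4 K − 289.2 K)/0.2735 = -105.3 W
From the inner boundary to the phenolic foam/gypsum board interface, ΣR_partial = 0.2594 K/W.
T_interface = T_in − Q·ΣR_partial = 260.4 K − (-105.3)(0.2594) = 287.7 K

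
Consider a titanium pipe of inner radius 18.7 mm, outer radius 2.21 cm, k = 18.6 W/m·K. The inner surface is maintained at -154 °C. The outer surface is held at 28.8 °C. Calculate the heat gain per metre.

Q' = 128 kW/m

Q' = 2πk·ΔT/ln(r₂/r₁) = 2π × 18.6 × 182.8 / ln(0.0221/0.0187) = 1.28×10^5 W/m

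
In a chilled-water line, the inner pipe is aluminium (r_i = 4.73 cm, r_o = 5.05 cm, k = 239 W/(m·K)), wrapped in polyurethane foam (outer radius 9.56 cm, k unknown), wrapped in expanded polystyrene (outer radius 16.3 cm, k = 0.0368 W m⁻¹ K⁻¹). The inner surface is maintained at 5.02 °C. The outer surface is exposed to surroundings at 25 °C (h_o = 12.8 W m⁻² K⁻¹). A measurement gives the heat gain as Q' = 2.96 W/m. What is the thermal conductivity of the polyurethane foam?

k = 0.0233 W/m·K

ΣR = ΔT/Q' = |5.02 − 25|/2.96 = 6.750 m·K/W
Known resistances:
  R'_aluminium = ln(0.0505/0.0473)/(2πk) = 0.06546/(2π·239) = 4.359×10^-5 m·K/W
  R'_expanded polystyrene = ln(0.163/0.0956)/(2πk) = 0.5336/(2π·0.0368) = 2.308 m·K/W
  R'_conv,out = 1/(2πr h) = 1/(2π·0.163·12.8) = 0.07628 m·K/W
R_polyurethane foam = ΣR − ΣR_known = 6.750 − 2.384 = 4.366 m·K/W
ln(r₂/r₁)/(2πk) = 4.366 ⇒ k = 0.6382/(2π·4.366) = 0.0233 W/m·K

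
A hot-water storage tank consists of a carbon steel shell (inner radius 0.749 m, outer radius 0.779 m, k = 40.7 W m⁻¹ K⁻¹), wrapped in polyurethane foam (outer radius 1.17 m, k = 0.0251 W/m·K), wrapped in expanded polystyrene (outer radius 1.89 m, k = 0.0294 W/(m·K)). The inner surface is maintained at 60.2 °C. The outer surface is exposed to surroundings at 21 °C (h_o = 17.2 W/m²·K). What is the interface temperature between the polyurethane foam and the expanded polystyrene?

T = 36.4 °C

Resistance network (inner→outer):
  R_carbon steel = (1/0.749 − 1/0.779)/(4πk) = 0.05142/(4π·40.7) = 1.005×10^-4 K/W
  R_polyurethane foam = (1/0.779 − 1/1.17)/(4πk) = 0.4290/(4π·0.0251) = 1.360 K/W
  R_expanded polystyrene = (1/1.17 − 1/1.89)/(4πk) = 0.3256/(4π·0.0294) = 0.8813 K/W
  R_conv,out = 1/(4πr²h) = 1/(4π·1.89²·17.2) = 0.001295 K/W
ΣR = 1.005×10^-4 + 1.360 + 0.8813 + 0.001295 = 2.243 K/W
Q = ΔT/ΣR = (60.2 °C − 21 °C)/2.243 = 17.48 W
From the inner boundary to the polyurethane foam/expanded polystyrene interface, ΣR_partial = 1.360 K/W.
T_interface = T_in − Q·ΣR_partial = 60.2 °C − (17.48)(1.360) = 36.4 °C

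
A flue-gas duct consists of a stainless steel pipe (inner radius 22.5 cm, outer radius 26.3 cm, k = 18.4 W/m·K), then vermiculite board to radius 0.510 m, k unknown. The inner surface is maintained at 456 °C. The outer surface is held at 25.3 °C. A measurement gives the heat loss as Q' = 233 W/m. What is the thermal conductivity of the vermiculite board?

ΣR = ΔT/Q' = |456 − 25.3|/233 = 1.848 m·K/W
Known resistances:
  R'_stainless steel = ln(0.263/0.225)/(2πk) = 0.1561/(2π·18.4) = 0.001350 m·K/W
R_vermiculite board = ΣR − ΣR_known = 1.848 − 0.001350 = 1.847 m·K/W
ln(r₂/r₁)/(2πk) = 1.847 ⇒ k = 0.6623/(2π·1.847) = 0.0571 W/m·K

k = 0.0571 W/m·K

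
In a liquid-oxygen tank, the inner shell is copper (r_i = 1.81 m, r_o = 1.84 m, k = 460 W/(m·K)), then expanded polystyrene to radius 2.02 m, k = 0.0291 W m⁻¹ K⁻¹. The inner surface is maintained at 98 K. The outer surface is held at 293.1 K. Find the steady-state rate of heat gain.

Q = 1470 W

Resistance network (inner→outer):
  R_copper = (1/1.81 − 1/1.84)/(4πk) = 0.009008/(4π·460) = 1.558×10^-6 K/W
  R_expanded polystyrene = (1/1.84 − 1/2.02)/(4πk) = 0.04843/(4π·0.0291) = 0.1324 K/W
ΣR = 1.558×10^-6 + 0.1324 = 0.1324 K/W
Q = ΔT/ΣR = (98 K − 293.1 K)/0.1324 = -1470 W
(Negative Q ⇒ heat flows inward; heat gain = 1470 W.)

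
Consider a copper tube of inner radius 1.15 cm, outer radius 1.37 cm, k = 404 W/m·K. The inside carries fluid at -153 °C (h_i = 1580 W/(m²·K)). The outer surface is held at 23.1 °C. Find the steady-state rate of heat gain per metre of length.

Treat each layer as a resistance in series:
  R'_conv,in = 1/(2πr h) = 1/(2π·0.0115·1580) = 0.008759 m·K/W
  R'_copper = ln(0.0137/0.0115)/(2πk) = 0.1750/(2π·404) = 6.896×10^-5 m·K/W
ΣR = 0.008759 + 6.896×10^-5 = 0.008828 m·K/W
Q' = ΔT/ΣR = (-153 °C − 23.1 °C)/0.008828 = -19900 W/m
(Negative Q' ⇒ heat flows inward; heat gain = 19900 W/m.)

Q' = 19.9 kW/m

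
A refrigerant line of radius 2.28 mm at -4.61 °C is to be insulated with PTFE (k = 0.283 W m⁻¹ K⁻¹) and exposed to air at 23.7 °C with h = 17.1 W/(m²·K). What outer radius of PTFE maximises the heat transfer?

r_cr = 1.65 cm

For a cylinder, r_cr = k_ins/h = 0.283/17.1 = 0.0165 m = 1.65 cm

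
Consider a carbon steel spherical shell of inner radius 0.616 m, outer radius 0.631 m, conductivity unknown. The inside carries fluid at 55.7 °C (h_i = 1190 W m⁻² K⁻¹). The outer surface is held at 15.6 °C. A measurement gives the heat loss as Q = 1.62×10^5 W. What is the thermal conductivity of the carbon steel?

ΣR = ΔT/Q = |55.7 − 15.6|/1.62×10^5 = 2.475×10^-4 K/W
Known resistances:
  R_conv,in = 1/(4πr²h) = 1/(4π·0.616²·1190) = 1.762×10^-4 K/W
R_carbon steel = ΣR − ΣR_known = 2.475×10^-4 − 1.762×10^-4 = 7.130×10^-5 K/W
(1/r₁−1/r₂)/(4πk) = 7.130×10^-5 ⇒ k = 0.03859/(4π·7.130×10^-5) = 43.1 W/m·K

k = 43.1 W/m·K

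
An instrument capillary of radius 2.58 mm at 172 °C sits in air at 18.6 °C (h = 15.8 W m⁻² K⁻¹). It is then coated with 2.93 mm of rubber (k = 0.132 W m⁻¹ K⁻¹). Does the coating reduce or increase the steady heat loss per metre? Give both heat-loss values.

Critical radius for a cylinder: r_cr = k/h = 0.00835 m = 0.835 cm.
Outer radius after coating: r₂ = 0.00258 + 0.00293 = 0.00551 m.
Since r₁ < r_cr and r₂ ≤ r_cr, the coating moves toward the maximum at r_cr — heat loss rises.
Bare: R = 1/(2πr₁h) = 3.904 m·K/W; Q = 153.4/3.904 = 39.3 W/m.
Coated: R = R_cond + R_conv = 2.743 m·K/W; Q = 153.4/2.743 = 55.9 W/m.

increases: 39.3 → 55.9 W/m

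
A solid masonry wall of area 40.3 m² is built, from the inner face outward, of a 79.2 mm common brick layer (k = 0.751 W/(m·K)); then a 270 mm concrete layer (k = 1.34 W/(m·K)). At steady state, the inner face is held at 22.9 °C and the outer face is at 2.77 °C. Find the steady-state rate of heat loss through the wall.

Q = 2.64 kW

Series thermal resistances, inner to outer:
  R_common brick = L/(kA) = 0.0792/(0.751·40.3) = 0.002617 K/W
  R_concrete = L/(kA) = 0.270/(1.34·40.3) = 0.005000 K/W
ΣR = 0.002617 + 0.005000 = 0.007617 K/W
Q = ΔT/ΣR = (22.9 °C − 2.77 °C)/0.007617 = 2640 W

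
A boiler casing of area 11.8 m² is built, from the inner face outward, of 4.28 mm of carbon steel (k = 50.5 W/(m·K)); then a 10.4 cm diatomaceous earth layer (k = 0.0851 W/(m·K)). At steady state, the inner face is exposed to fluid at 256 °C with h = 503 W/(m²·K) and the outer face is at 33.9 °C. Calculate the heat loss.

Q = 2.14 kW

Series thermal resistances, inner to outer:
  R_conv,in = 1/(hA) = 1/(503·11.8) = 1.685×10^-4 K/W
  R_carbon steel = L/(kA) = 0.00428/(50.5·11.8) = 7.182×10^-6 K/W
  R_diatomaceous earth = L/(kA) = 0.104/(0.0851·11.8) = 0.1036 K/W
ΣR = 1.685×10^-4 + 7.182×10^-6 + 0.1036 = 0.1038 K/W
Q = ΔT/ΣR = (256 °C − 33.9 °C)/0.1038 = 2140 W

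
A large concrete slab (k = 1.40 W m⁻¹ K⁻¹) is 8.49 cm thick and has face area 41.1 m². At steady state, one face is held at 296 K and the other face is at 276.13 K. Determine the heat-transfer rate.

Q = kA·ΔT/L = 1.40 × 41.1 × |296 K − 276.13 K| / 0.0849 = 13500 W

Q = 13.5 kW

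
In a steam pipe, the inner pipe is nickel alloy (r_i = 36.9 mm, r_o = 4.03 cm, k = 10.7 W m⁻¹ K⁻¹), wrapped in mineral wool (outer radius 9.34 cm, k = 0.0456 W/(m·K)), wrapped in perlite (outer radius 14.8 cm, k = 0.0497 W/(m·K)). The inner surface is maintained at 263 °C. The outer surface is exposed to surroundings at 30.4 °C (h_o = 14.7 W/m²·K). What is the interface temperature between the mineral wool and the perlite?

T = 111 °C

Resistance network (inner→outer):
  R'_nickel alloy = ln(0.0403/0.0369)/(2πk) = 0.08814/(2π·10.7) = 0.001311 m·K/W
  R'_mineral wool = ln(0.0934/0.0403)/(2πk) = 0.8405/(2π·0.0456) = 2.934 m·K/W
  R'_perlite = ln(0.148/0.0934)/(2πk) = 0.4603/(2π·0.0497) = 1.474 m·K/W
  R'_conv,out = 1/(2πr h) = 1/(2π·0.148·14.7) = 0.07315 m·K/W
ΣR = 0.001311 + 2.934 + 1.474 + 0.07315 = 4.482 m·K/W
Q' = ΔT/ΣR = (263 °C − 30.4 °C)/4.482 = 51.90 W/m
From the inner boundary to the mineral wool/perlite interface, ΣR_partial = 2.935 m·K/W.
T_interface = T_in − Q'·ΣR_partial = 263 °C − (51.90)(2.935) = 111 °C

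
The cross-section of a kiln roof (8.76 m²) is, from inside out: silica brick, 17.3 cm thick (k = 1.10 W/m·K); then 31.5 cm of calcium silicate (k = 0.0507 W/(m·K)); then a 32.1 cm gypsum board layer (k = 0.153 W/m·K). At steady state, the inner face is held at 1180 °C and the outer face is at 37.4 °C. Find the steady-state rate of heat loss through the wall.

Q = 1180 W

Series thermal resistances, inner to outer:
  R_silica brick = L/(kA) = 0.173/(1.10·8.76) = 0.01795 K/W
  R_calcium silicate = L/(kA) = 0.315/(0.0507·8.76) = 0.7092 K/W
  R_gypsum board = L/(kA) = 0.321/(0.153·8.76) = 0.2395 K/W
ΣR = 0.01795 + 0.7092 + 0.2395 = 0.9667 K/W
Q = ΔT/ΣR = (1180 °C − 37.4 °C)/0.9667 = 1180 W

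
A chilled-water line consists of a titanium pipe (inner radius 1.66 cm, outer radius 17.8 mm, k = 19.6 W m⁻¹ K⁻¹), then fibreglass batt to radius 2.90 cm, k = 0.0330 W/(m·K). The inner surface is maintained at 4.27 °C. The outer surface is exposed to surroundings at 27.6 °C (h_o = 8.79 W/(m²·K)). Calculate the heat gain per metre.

Q' = 7.83 W/m

Treat each layer as a resistance in series:
  R'_titanium = ln(0.0178/0.0166)/(2πk) = 0.06980/(2π·19.6) = 5.668×10^-4 m·K/W
  R'_fibreglass batt = ln(0.0290/0.0178)/(2πk) = 0.4881/(2π·0.0330) = 2.354 m·K/W
  R'_conv,out = 1/(2πr h) = 1/(2π·0.0290·8.79) = 0.6244 m·K/W
ΣR = 5.668×10^-4 + 2.354 + 0.6244 = 2.979 m·K/W
Q' = ΔT/ΣR = (4.27 °C − 27.6 °C)/2.979 = -7.83 W/m
(Negative Q' ⇒ heat flows inward; heat gain = 7.83 W/m.)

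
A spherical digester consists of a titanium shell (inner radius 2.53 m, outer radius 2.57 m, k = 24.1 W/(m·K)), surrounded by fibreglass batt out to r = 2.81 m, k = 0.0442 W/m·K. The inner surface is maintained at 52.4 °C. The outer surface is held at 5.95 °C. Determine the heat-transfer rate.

Resistance network (inner→outer):
  R_titanium = (1/2.53 − 1/2.57)/(4πk) = 0.006152/(4π·24.1) = 2.031×10^-5 K/W
  R_fibreglass batt = (1/2.57 − 1/2.81)/(4πk) = 0.03323/(4π·0.0442) = 0.05983 K/W
ΣR = 2.031×10^-5 + 0.05983 = 0.05985 K/W
Q = ΔT/ΣR = (52.4 °C − 5.95 °C)/0.05985 = 776 W

Q = 776 W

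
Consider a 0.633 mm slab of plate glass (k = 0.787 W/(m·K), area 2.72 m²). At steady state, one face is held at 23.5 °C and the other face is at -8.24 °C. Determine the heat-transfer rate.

Q = kA·ΔT/L = 0.787 × 2.72 × |23.5 °C − -8.24 °C| / 6.33×10^-4 = 1.07×10^5 W

Q = 1.07×10^5 W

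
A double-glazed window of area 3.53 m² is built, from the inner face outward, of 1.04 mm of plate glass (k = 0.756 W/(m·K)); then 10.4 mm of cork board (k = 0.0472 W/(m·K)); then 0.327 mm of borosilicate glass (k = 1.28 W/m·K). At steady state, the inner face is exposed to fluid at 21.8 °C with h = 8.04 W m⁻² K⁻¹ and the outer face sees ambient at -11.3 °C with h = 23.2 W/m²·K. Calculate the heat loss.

Q = 300 W

Resistance network (inner→outer):
  R_conv,in = 1/(hA) = 1/(8.04·3.53) = 0.03523 K/W
  R_plate glass = L/(kA) = 0.00104/(0.756·3.53) = 3.897×10^-4 K/W
  R_cork board = L/(kA) = 0.0104/(0.0472·3.53) = 0.06242 K/W
  R_borosilicate glass = L/(kA) = 3.27×10^-4/(1.28·3.53) = 7.237×10^-5 K/W
  R_conv,out = 1/(hA) = 1/(23.2·3.53) = 0.01221 K/W
ΣR = 0.03523 + 3.897×10^-4 + 0.06242 + 7.237×10^-5 + 0.01221 = 0.1103 K/W
Q = ΔT/ΣR = (21.8 °C − -11.3 °C)/0.1103 = 300 W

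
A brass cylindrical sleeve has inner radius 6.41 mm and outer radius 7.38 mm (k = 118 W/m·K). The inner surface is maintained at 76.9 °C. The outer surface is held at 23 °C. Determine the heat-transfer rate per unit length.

Q' = 2πk·ΔT/ln(r₂/r₁) = 2π × 118 × 53.9 / ln(0.00738/0.00641) = 2.84×10^5 W/m

Q' = 2.84×10^5 W/m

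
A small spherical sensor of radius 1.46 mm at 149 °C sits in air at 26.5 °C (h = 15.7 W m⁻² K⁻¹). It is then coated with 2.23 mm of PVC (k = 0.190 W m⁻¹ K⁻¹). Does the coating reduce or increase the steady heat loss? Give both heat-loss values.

increases: 0.0515 → 0.225 W

Critical radius for a sphere: r_cr = 2k/h = 0.0242 m = 2.42 cm.
Outer radius after coating: r₂ = 0.00146 + 0.00223 = 0.00369 m.
Since r₁ < r_cr and r₂ ≤ r_cr, the coating moves toward the maximum at r_cr — heat loss rises.
Bare: R = 1/(4πr₁²h) = 2378 K/W; Q = 122.5/2378 = 0.0515 W.
Coated: R = R_cond + R_conv = 545.6 K/W; Q = 122.5/545.6 = 0.225 W.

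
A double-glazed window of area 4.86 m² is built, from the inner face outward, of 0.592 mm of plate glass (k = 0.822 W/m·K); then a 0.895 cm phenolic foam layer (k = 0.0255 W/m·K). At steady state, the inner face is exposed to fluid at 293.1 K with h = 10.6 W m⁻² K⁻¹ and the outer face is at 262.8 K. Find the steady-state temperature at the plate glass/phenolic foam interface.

Treat each layer as a resistance in series:
  R_conv,in = 1/(hA) = 1/(10.6·4.86) = 0.01941 K/W
  R_plate glass = L/(kA) = 5.92×10^-4/(0.822·4.86) = 1.482×10^-4 K/W
  R_phenolic foam = L/(kA) = 0.00895/(0.0255·4.86) = 0.07222 K/W
ΣR = 0.01941 + 1.482×10^-4 + 0.07222 = 0.09178 K/W
Q = ΔT/ΣR = (293.1 K − 262.8 K)/0.09178 = 330.1 W
From the inner boundary to the plate glass/phenolic foam interface, ΣR_partial = 0.01956 K/W.
T_interface = T_in − Q·ΣR_partial = 293.1 K − (330.1)(0.01956) = 286.6 K

T = 286.6 K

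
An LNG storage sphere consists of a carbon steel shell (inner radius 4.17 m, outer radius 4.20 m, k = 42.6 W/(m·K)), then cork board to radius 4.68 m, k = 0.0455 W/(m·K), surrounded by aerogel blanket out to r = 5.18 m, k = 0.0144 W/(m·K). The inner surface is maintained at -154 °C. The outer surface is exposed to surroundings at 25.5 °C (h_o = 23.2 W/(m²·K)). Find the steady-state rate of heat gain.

Series thermal resistances, inner to outer:
  R_carbon steel = (1/4.17 − 1/4.20)/(4πk) = 0.001713/(4π·42.6) = 3.200×10^-6 K/W
  R_cork board = (1/4.20 − 1/4.68)/(4πk) = 0.02442/(4π·0.0455) = 0.04271 K/W
  R_aerogel blanket = (1/4.68 − 1/5.18)/(4πk) = 0.02063/(4π·0.0144) = 0.1140 K/W
  R_conv,out = 1/(4πr²h) = 1/(4π·5.18²·23.2) = 1.278×10^-4 K/W
ΣR = 3.200×10^-6 + 0.04271 + 0.1140 + 1.278×10^-4 = 0.1568 K/W
Q = ΔT/ΣR = (-154 °C − 25.5 °C)/0.1568 = -1140 W
(Negative Q ⇒ heat flows inward; heat gain = 1140 W.)

Q = 1140 W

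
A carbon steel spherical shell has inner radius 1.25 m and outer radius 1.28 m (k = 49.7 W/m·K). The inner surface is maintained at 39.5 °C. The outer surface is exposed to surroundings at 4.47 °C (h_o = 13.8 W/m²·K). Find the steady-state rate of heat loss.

Q = 9.87 kW

Series thermal resistances, inner to outer:
  R_carbon steel = (1/1.25 − 1/1.28)/(4πk) = 0.01875/(4π·49.7) = 3.002×10^-5 K/W
  R_conv,out = 1/(4πr²h) = 1/(4π·1.28²·13.8) = 0.003520 K/W
ΣR = 3.002×10^-5 + 0.003520 = 0.003550 K/W
Q = ΔT/ΣR = (39.5 °C − 4.47 °C)/0.003550 = 9870 W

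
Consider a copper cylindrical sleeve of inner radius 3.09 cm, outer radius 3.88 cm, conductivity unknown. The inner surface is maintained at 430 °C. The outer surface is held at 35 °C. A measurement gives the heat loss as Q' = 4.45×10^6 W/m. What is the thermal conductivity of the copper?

k = 408 W/m·K

ΣR = ΔT/Q' = |430 − 35|/4.45×10^6 = 8.876×10^-5 m·K/W
ln(r₂/r₁)/(2πk) = 8.876×10^-5 ⇒ k = 0.2277/(2π·8.876×10^-5) = 408 W/m·K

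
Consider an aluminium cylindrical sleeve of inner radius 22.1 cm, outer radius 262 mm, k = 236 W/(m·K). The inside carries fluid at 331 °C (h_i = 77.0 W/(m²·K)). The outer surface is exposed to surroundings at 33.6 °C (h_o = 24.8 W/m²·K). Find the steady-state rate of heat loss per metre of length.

Treat each layer as a resistance in series:
  R'_conv,in = 1/(2πr h) = 1/(2π·0.221·77.0) = 0.009353 m·K/W
  R'_aluminium = ln(0.262/0.221)/(2πk) = 0.1702/(2π·236) = 1.148×10^-4 m·K/W
  R'_conv,out = 1/(2πr h) = 1/(2π·0.262·24.8) = 0.02449 m·K/W
ΣR = 0.009353 + 1.148×10^-4 + 0.02449 = 0.03396 m·K/W
Q' = ΔT/ΣR = (331 °C − 33.6 °C)/0.03396 = 8760 W/m

Q' = 8.76 kW/m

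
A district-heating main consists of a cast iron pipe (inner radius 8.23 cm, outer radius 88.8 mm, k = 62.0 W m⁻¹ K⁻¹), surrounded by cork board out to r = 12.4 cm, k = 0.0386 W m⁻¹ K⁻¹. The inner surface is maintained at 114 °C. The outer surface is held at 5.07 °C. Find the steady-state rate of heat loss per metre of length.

Resistance network (inner→outer):
  R'_cast iron = ln(0.0888/0.0823)/(2πk) = 0.07602/(2π·62.0) = 1.951×10^-4 m·K/W
  R'_cork board = ln(0.124/0.0888)/(2πk) = 0.3339/(2π·0.0386) = 1.377 m·K/W
ΣR = 1.951×10^-4 + 1.377 = 1.377 m·K/W
Q' = ΔT/ΣR = (114 °C − 5.07 °C)/1.377 = 79.1 W/m

Q' = 79.1 W/m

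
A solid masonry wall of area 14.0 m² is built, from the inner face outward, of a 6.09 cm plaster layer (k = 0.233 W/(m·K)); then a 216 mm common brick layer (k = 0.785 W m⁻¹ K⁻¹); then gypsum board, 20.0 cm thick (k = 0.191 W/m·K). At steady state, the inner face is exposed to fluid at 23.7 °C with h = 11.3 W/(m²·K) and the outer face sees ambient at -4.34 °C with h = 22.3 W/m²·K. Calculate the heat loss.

Series thermal resistances, inner to outer:
  R_conv,in = 1/(hA) = 1/(11.3·14.0) = 0.006321 K/W
  R_plaster = L/(kA) = 0.0609/(0.233·14.0) = 0.01867 K/W
  R_common brick = L/(kA) = 0.216/(0.785·14.0) = 0.01965 K/W
  R_gypsum board = L/(kA) = 0.200/(0.191·14.0) = 0.07479 K/W
  R_conv,out = 1/(hA) = 1/(22.3·14.0) = 0.003203 K/W
ΣR = 0.006321 + 0.01867 + 0.01965 + 0.07479 + 0.003203 = 0.1226 K/W
Q = ΔT/ΣR = (23.7 °C − -4.34 °C)/0.1226 = 229 W

Q = 229 W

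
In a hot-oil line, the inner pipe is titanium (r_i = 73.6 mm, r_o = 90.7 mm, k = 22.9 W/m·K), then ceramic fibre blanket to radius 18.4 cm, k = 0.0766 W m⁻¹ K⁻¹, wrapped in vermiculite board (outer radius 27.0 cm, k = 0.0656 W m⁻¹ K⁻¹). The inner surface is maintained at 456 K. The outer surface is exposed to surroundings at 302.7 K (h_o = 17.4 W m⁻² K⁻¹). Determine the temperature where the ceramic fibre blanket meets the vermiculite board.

T = 363.4 K

Series thermal resistances, inner to outer:
  R'_titanium = ln(0.0907/0.0736)/(2πk) = 0.2089/(2π·22.9) = 0.001452 m·K/W
  R'_ceramic fibre blanket = ln(0.184/0.0907)/(2πk) = 0.7074/(2π·0.0766) = 1.470 m·K/W
  R'_vermiculite board = ln(0.270/0.184)/(2πk) = 0.3835/(2π·0.0656) = 0.9304 m·K/W
  R'_conv,out = 1/(2πr h) = 1/(2π·0.270·17.4) = 0.03388 m·K/W
ΣR = 0.001452 + 1.470 + 0.9304 + 0.03388 = 2.436 m·K/W
Q' = ΔT/ΣR = (456 K − 302.7 K)/2.436 = 62.93 W/m
From the inner boundary to the ceramic fibre blanket/vermiculite board interface, ΣR_partial = 1.471 m·K/W.
T_interface = T_in − Q'·ΣR_partial = 456 K − (62.93)(1.471) = 363.4 K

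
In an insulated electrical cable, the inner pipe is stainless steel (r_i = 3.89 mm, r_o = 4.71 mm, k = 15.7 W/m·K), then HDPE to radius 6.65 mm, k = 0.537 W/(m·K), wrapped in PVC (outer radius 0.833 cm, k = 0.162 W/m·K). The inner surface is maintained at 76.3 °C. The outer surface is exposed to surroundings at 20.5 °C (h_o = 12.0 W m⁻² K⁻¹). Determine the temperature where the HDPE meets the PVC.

T = 73.3 °C

Series thermal resistances, inner to outer:
  R'_stainless steel = ln(0.00471/0.00389)/(2πk) = 0.1913/(2π·15.7) = 0.001939 m·K/W
  R'_HDPE = ln(0.00665/0.00471)/(2πk) = 0.3449/(2π·0.537) = 0.1022 m·K/W
  R'_PVC = ln(0.00833/0.00665)/(2πk) = 0.2252/(2π·0.162) = 0.2213 m·K/W
  R'_conv,out = 1/(2πr h) = 1/(2π·0.00833·12.0) = 1.592 m·K/W
ΣR = 0.001939 + 0.1022 + 0.2213 + 1.592 = 1.917 m·K/W
Q' = ΔT/ΣR = (76.3 °C − 20.5 °C)/1.917 = 29.11 W/m
From the inner boundary to the HDPE/PVC interface, ΣR_partial = 0.1041 m·K/W.
T_interface = T_in − Q'·ΣR_partial = 76.3 °C − (29.11)(0.1041) = 73.3 °C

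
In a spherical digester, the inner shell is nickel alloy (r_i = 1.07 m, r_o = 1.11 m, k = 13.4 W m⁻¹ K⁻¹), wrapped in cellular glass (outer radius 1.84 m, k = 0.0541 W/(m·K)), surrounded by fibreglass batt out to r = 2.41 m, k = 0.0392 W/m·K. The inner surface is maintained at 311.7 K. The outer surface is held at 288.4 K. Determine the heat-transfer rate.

Q = 29.6 W

Resistance network (inner→outer):
  R_nickel alloy = (1/1.07 − 1/1.11)/(4πk) = 0.03368/(4π·13.4) = 2.000×10^-4 K/W
  R_cellular glass = (1/1.11 − 1/1.84)/(4πk) = 0.3574/(4π·0.0541) = 0.5257 K/W
  R_fibreglass batt = (1/1.84 − 1/2.41)/(4πk) = 0.1285/(4π·0.0392) = 0.2609 K/W
ΣR = 2.000×10^-4 + 0.5257 + 0.2609 = 0.7868 K/W
Q = ΔT/ΣR = (311.7 K − 288.4 K)/0.7868 = 29.6 W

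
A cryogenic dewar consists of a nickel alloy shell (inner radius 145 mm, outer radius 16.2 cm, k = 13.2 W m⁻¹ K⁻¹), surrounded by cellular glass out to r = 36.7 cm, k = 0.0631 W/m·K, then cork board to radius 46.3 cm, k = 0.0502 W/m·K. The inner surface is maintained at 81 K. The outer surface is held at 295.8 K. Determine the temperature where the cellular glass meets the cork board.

Series thermal resistances, inner to outer:
  R_nickel alloy = (1/0.145 − 1/0.162)/(4πk) = 0.7237/(4π·13.2) = 0.004363 K/W
  R_cellular glass = (1/0.162 − 1/0.367)/(4πk) = 3.448/(4π·0.0631) = 4.348 K/W
  R_cork board = (1/0.367 − 1/0.463)/(4πk) = 0.5650/(4π·0.0502) = 0.8956 K/W
ΣR = 0.004363 + 4.348 + 0.8956 = 5.248 K/W
Q = ΔT/ΣR = (81 K − 295.8 K)/5.248 = -40.93 W
From the inner boundary to the cellular glass/cork board interface, ΣR_partial = 4.352 K/W.
T_interface = T_in − Q·ΣR_partial = 81 K − (-40.93)(4.352) = 259.1 K

T = 259.1 K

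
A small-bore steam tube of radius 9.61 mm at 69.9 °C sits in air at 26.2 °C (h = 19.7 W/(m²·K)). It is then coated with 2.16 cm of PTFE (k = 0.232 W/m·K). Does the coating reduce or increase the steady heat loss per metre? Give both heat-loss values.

Critical radius for a cylinder: r_cr = k/h = 0.0118 m = 1.18 cm.
Outer radius after coating: r₂ = 0.00961 + 0.0216 = 0.03121 m.
r₁ < r_cr < r₂: heat loss rises to a maximum at r_cr then falls. Whether the coating helps depends on whether Q(r₂) has dropped back below Q(r₁).
Bare: R = 1/(2πr₁h) = 0.8407 m·K/W; Q = 43.7/0.8407 = 52.0 W/m.
Coated: R = R_cond + R_conv = 1.067 m·K/W; Q = 43.7/1.067 = 41.0 W/m.

reduces: 52.0 → 41.0 W/m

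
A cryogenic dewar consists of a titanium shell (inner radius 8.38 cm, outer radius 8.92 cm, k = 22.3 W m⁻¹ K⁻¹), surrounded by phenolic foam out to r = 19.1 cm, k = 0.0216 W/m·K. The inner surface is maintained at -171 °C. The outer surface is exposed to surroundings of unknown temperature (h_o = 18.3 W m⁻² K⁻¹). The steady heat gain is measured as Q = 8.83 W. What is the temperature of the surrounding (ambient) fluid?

Series resistances:
  R_titanium = (1/0.0838 − 1/0.0892)/(4πk) = 0.7224/(4π·22.3) = 0.002578 K/W
  R_phenolic foam = (1/0.0892 − 1/0.191)/(4πk) = 5.975/(4π·0.0216) = 22.01 K/W
  R_conv,out = 1/(4πr²h) = 1/(4π·0.191²·18.3) = 0.1192 K/W
ΣR = 22.14 K/W
ΔT = Q·ΣR = 8.83 × 22.14 = 195.5 K
Heat flows inward, so T_out = T_in + ΔT = -171 + 195.5 = 24.5 °C

T_out = 24.5 °C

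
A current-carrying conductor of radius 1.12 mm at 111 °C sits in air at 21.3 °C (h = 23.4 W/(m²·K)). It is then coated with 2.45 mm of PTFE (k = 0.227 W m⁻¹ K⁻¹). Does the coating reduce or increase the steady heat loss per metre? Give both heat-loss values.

Critical radius for a cylinder: r_cr = k/h = 0.00970 m = 0.970 cm.
Outer radius after coating: r₂ = 0.00112 + 0.00245 = 0.00357 m.
Since r₁ < r_cr and r₂ ≤ r_cr, the coating moves toward the maximum at r_cr — heat loss rises.
Bare: R = 1/(2πr₁h) = 6.073 m·K/W; Q = 89.7/6.073 = 14.8 W/m.
Coated: R = R_cond + R_conv = 2.718 m·K/W; Q = 89.7/2.718 = 33.0 W/m.

increases: 14.8 → 33.0 W/m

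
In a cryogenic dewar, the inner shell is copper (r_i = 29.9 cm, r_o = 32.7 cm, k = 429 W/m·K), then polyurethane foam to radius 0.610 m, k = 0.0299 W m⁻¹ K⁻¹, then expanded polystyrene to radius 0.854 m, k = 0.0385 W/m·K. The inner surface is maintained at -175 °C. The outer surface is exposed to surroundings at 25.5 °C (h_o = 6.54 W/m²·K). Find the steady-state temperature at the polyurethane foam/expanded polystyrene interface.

T = -16.0 °C

Resistance network (inner→outer):
  R_copper = (1/0.299 − 1/0.327)/(4πk) = 0.2864/(4π·429) = 5.312×10^-5 K/W
  R_polyurethane foam = (1/0.327 − 1/0.610)/(4πk) = 1.419/(4π·0.0299) = 3.776 K/W
  R_expanded polystyrene = (1/0.610 − 1/0.854)/(4πk) = 0.4684/(4π·0.0385) = 0.9681 K/W
  R_conv,out = 1/(4πr²h) = 1/(4π·0.854²·6.54) = 0.01668 K/W
ΣR = 5.312×10^-5 + 3.776 + 0.9681 + 0.01668 = 4.761 K/W
Q = ΔT/ΣR = (-175 °C − 25.5 °C)/4.761 = -42.11 W
From the inner boundary to the polyurethane foam/expanded polystyrene interface, ΣR_partial = 3.776 K/W.
T_interface = T_in − Q·ΣR_partial = -175 °C − (-42.11)(3.776) = -16.0 °C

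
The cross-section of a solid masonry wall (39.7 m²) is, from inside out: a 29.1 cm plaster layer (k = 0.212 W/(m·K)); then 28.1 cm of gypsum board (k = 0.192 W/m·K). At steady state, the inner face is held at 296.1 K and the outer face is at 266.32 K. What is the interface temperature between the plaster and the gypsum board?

Resistance network (inner→outer):
  R_plaster = L/(kA) = 0.291/(0.212·39.7) = 0.03458 K/W
  R_gypsum board = L/(kA) = 0.281/(0.192·39.7) = 0.03687 K/W
ΣR = 0.03458 + 0.03687 = 0.07145 K/W
Q = ΔT/ΣR = (296.1 K − 266.32 K)/0.07145 = 416.8 W
From the inner boundary to the plaster/gypsum board interface, ΣR_partial = 0.03458 K/W.
T_interface = T_in − Q·ΣR_partial = 296.1 K − (416.8)(0.03458) = 281.69 K

T = 281.69 K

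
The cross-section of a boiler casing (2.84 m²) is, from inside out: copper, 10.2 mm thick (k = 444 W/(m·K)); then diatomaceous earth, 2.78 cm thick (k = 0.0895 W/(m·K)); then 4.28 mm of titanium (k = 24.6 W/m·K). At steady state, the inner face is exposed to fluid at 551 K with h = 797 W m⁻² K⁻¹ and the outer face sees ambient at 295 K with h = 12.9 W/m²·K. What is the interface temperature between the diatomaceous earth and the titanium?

Series thermal resistances, inner to outer:
  R_conv,in = 1/(hA) = 1/(797·2.84) = 4.418×10^-4 K/W
  R_copper = L/(kA) = 0.0102/(444·2.84) = 8.089×10^-6 K/W
  R_diatomaceous earth = L/(kA) = 0.0278/(0.0895·2.84) = 0.1094 K/W
  R_titanium = L/(kA) = 0.00428/(24.6·2.84) = 6.126×10^-5 K/W
  R_conv,out = 1/(hA) = 1/(12.9·2.84) = 0.02730 K/W
ΣR = 4.418×10^-4 + 8.089×10^-6 + 0.1094 + 6.126×10^-5 + 0.02730 = 0.1372 K/W
Q = ΔT/ΣR = (551 K − 295 K)/0.1372 = 1866 W
From the inner boundary to the diatomaceous earth/titanium interface, ΣR_partial = 0.1098 K/W.
T_interface = T_in − Q·ΣR_partial = 551 K − (1866)(0.1098) = 346.1 K

T = 346.1 K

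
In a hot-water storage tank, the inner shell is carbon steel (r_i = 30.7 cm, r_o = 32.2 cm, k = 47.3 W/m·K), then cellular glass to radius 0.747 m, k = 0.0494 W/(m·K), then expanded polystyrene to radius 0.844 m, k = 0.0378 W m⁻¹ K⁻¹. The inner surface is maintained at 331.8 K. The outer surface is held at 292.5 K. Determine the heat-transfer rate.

Q = 12.4 W

Series thermal resistances, inner to outer:
  R_carbon steel = (1/0.307 − 1/0.322)/(4πk) = 0.1517/(4π·47.3) = 2.553×10^-4 K/W
  R_cellular glass = (1/0.322 − 1/0.747)/(4πk) = 1.767/(4π·0.0494) = 2.846 K/W
  R_expanded polystyrene = (1/0.747 − 1/0.844)/(4πk) = 0.1539/(4π·0.0378) = 0.3239 K/W
ΣR = 2.553×10^-4 + 2.846 + 0.3239 = 3.170 K/W
Q = ΔT/ΣR = (331.8 K − 292.5 K)/3.170 = 12.4 W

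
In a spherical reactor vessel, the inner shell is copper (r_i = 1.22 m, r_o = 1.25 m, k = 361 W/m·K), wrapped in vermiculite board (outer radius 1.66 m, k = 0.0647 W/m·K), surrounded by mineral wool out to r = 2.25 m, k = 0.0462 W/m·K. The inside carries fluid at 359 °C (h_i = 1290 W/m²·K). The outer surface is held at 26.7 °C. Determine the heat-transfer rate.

Treat each layer as a resistance in series:
  R_conv,in = 1/(4πr²h) = 1/(4π·1.22²·1290) = 4.145×10^-5 K/W
  R_copper = (1/1.22 − 1/1.25)/(4πk) = 0.01967/(4π·361) = 4.336×10^-6 K/W
  R_vermiculite board = (1/1.25 − 1/1.66)/(4πk) = 0.1976/(4π·0.0647) = 0.2430 K/W
  R_mineral wool = (1/1.66 − 1/2.25)/(4πk) = 0.1580/(4π·0.0462) = 0.2721 K/W
ΣR = 4.145×10^-5 + 4.336×10^-6 + 0.2430 + 0.2721 = 0.5151 K/W
Q = ΔT/ΣR = (359 °C − 26.7 °C)/0.5151 = 645 W

Q = 645 W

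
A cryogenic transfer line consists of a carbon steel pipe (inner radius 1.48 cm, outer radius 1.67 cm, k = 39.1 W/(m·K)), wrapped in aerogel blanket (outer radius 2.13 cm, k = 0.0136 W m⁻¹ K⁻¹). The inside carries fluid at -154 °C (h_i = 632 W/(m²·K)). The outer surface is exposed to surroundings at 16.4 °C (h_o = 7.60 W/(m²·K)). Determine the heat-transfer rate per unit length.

Series thermal resistances, inner to outer:
  R'_conv,in = 1/(2πr h) = 1/(2π·0.0148·632) = 0.01702 m·K/W
  R'_carbon steel = ln(0.0167/0.0148)/(2πk) = 0.1208/(2π·39.1) = 4.916×10^-4 m·K/W
  R'_aerogel blanket = ln(0.0213/0.0167)/(2πk) = 0.2433/(2π·0.0136) = 2.847 m·K/W
  R'_conv,out = 1/(2πr h) = 1/(2π·0.0213·7.60) = 0.9832 m·K/W
ΣR = 0.01702 + 4.916×10^-4 + 2.847 + 0.9832 = 3.848 m·K/W
Q' = ΔT/ΣR = (-154 °C − 16.4 °C)/3.848 = -44.3 W/m
(Negative Q' ⇒ heat flows inward; heat gain = 44.3 W/m.)

Q' = 44.3 W/m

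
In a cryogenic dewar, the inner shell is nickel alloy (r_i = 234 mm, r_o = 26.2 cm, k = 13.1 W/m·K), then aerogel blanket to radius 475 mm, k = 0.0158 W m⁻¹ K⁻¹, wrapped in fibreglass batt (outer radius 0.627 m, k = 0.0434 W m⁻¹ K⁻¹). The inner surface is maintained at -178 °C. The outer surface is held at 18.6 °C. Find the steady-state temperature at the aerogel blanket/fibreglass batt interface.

T = -0.6 °C

Resistance network (inner→outer):
  R_nickel alloy = (1/0.234 − 1/0.262)/(4πk) = 0.4567/(4π·13.1) = 0.002774 K/W
  R_aerogel blanket = (1/0.262 − 1/0.475)/(4πk) = 1.712/(4π·0.0158) = 8.620 K/W
  R_fibreglass batt = (1/0.475 − 1/0.627)/(4πk) = 0.5104/(4π·0.0434) = 0.9358 K/W
ΣR = 0.002774 + 8.620 + 0.9358 = 9.559 K/W
Q = ΔT/ΣR = (-178 °C − 18.6 °C)/9.559 = -20.57 W
From the inner boundary to the aerogel blanket/fibreglass batt interface, ΣR_partial = 8.623 K/W.
T_interface = T_in − Q·ΣR_partial = -178 °C − (-20.57)(8.623) = -0.6 °C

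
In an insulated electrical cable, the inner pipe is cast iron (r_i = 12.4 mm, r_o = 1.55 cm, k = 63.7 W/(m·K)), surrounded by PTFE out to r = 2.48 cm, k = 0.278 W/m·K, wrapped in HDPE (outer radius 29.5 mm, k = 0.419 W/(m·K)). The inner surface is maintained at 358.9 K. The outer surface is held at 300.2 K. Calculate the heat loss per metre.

Resistance network (inner→outer):
  R'_cast iron = ln(0.0155/0.0124)/(2πk) = 0.2231/(2π·63.7) = 5.575×10^-4 m·K/W
  R'_PTFE = ln(0.0248/0.0155)/(2πk) = 0.4700/(2π·0.278) = 0.2691 m·K/W
  R'_HDPE = ln(0.0295/0.0248)/(2πk) = 0.1735/(2π·0.419) = 0.06592 m·K/W
ΣR = 5.575×10^-4 + 0.2691 + 0.06592 = 0.3356 m·K/W
Q' = ΔT/ΣR = (358.9 K − 300.2 K)/0.3356 = 175 W/m

Q' = 175 W/m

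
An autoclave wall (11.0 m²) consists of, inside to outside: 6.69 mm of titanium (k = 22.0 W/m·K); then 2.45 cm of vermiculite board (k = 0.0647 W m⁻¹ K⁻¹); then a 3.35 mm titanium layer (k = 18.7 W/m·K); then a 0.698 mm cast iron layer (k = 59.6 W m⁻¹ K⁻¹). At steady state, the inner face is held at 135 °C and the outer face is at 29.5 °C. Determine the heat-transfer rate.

Treat each layer as a resistance in series:
  R_titanium = L/(kA) = 0.00669/(22.0·11.0) = 2.764×10^-5 K/W
  R_vermiculite board = L/(kA) = 0.0245/(0.0647·11.0) = 0.03442 K/W
  R_titanium = L/(kA) = 0.00335/(18.7·11.0) = 1.629×10^-5 K/W
  R_cast iron = L/(kA) = 6.98×10^-4/(59.6·11.0) = 1.065×10^-6 K/W
ΣR = 2.764×10^-5 + 0.03442 + 1.629×10^-5 + 1.065×10^-6 = 0.03446 K/W
Q = ΔT/ΣR = (135 °C − 29.5 °C)/0.03446 = 3060 W

Q = 3.06 kW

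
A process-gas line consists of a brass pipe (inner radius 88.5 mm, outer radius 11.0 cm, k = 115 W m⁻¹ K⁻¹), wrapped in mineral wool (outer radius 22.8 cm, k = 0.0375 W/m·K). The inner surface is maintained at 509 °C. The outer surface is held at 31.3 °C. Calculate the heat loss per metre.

Treat each layer as a resistance in series:
  R'_brass = ln(0.110/0.0885)/(2πk) = 0.2175/(2π·115) = 3.010×10^-4 m·K/W
  R'_mineral wool = ln(0.228/0.110)/(2πk) = 0.7289/(2π·0.0375) = 3.093 m·K/W
ΣR = 3.010×10^-4 + 3.093 = 3.093 m·K/W
Q' = ΔT/ΣR = (509 °C − 31.3 °C)/3.093 = 154 W/m

Q' = 154 W/m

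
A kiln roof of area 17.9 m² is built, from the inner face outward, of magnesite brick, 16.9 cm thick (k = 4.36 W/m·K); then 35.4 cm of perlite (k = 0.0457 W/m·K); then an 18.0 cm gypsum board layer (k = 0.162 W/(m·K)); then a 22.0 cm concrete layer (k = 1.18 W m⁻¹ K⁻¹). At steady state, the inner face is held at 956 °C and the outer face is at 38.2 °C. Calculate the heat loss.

Q = 1810 W

Treat each layer as a resistance in series:
  R_magnesite brick = L/(kA) = 0.169/(4.36·17.9) = 0.002165 K/W
  R_perlite = L/(kA) = 0.354/(0.0457·17.9) = 0.4327 K/W
  R_gypsum board = L/(kA) = 0.180/(0.162·17.9) = 0.06207 K/W
  R_concrete = L/(kA) = 0.220/(1.18·17.9) = 0.01042 K/W
ΣR = 0.002165 + 0.4327 + 0.06207 + 0.01042 = 0.5074 K/W
Q = ΔT/ΣR = (956 °C − 38.2 °C)/0.5074 = 1810 W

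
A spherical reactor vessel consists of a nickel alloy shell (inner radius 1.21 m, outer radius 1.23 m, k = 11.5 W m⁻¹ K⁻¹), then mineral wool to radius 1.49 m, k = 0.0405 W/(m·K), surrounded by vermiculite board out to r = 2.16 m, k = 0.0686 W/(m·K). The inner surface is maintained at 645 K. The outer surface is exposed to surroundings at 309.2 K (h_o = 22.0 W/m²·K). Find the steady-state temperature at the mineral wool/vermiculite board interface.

T = 465 K

Series thermal resistances, inner to outer:
  R_nickel alloy = (1/1.21 − 1/1.23)/(4πk) = 0.01344/(4π·11.5) = 9.299×10^-5 K/W
  R_mineral wool = (1/1.23 − 1/1.49)/(4πk) = 0.1419/(4π·0.0405) = 0.2788 K/W
  R_vermiculite board = (1/1.49 − 1/2.16)/(4πk) = 0.2082/(4π·0.0686) = 0.2415 K/W
  R_conv,out = 1/(4πr²h) = 1/(4π·2.16²·22.0) = 7.753×10^-4 K/W
ΣR = 9.299×10^-5 + 0.2788 + 0.2415 + 7.753×10^-4 = 0.5212 K/W
Q = ΔT/ΣR = (645 K − 309.2 K)/0.5212 = 644.3 W
From the inner boundary to the mineral wool/vermiculite board interface, ΣR_partial = 0.2789 K/W.
T_interface = T_in − Q·ΣR_partial = 645 K − (644.3)(0.2789) = 465 K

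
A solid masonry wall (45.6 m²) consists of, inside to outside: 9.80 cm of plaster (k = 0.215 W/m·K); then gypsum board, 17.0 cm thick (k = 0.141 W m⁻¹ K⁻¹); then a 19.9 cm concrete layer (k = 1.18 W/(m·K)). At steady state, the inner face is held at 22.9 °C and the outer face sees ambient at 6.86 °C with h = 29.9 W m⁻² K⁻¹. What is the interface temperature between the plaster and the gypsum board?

T = 19.0 °C

Treat each layer as a resistance in series:
  R_plaster = L/(kA) = 0.0980/(0.215·45.6) = 0.009996 K/W
  R_gypsum board = L/(kA) = 0.170/(0.141·45.6) = 0.02644 K/W
  R_concrete = L/(kA) = 0.199/(1.18·45.6) = 0.003698 K/W
  R_conv,out = 1/(hA) = 1/(29.9·45.6) = 7.334×10^-4 K/W
ΣR = 0.009996 + 0.02644 + 0.003698 + 7.334×10^-4 = 0.04087 K/W
Q = ΔT/ΣR = (22.9 °C − 6.86 °C)/0.04087 = 392.5 W
From the inner boundary to the plaster/gypsum board interface, ΣR_partial = 0.009996 K/W.
T_interface = T_in − Q·ΣR_partial = 22.9 °C − (392.5)(0.009996) = 19.0 °C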